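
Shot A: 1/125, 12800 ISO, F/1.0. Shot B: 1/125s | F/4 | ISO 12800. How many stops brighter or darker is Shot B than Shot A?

Aperture: f/1.0 → f/1.4 → f/2 → f/2.8 → f/4 — 4 stops stopped down (darker).
Shutter speed: unchanged.
ISO: unchanged.
Net: −4 = −4 stops.

4 stops darker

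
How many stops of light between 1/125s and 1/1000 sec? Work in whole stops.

1/125 → 1/250 → 1/500 → 1/1000 — count the steps: 3 stops.

3 stops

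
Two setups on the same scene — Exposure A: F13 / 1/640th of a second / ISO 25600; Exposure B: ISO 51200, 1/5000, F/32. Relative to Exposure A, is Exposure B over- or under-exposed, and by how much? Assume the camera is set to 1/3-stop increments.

Aperture: f/13 → f/14 → f/16 → f/18 → f/20 → f/22 → f/25 → f/29 → f/32 — 2 2/3 stops narrower (darker).
Shutter speed: 1/640 → 1/800 → 1/1000 → 1/1250 → 1/1600 → 1/2000 → 1/2500 → 1/3200 → 1/4000 → 1/5000 — 3 stops faster (darker).
ISO: 25600 → 32000 → 40000 → 51200 — 1 stop raised (brighter).
Net: −2 2/3 −3 +1 = −4 2/3 stops.

4 2/3 stops darker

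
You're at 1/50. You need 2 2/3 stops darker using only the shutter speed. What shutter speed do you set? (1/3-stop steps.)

Shutter speed: 1/50 → 1/60 → 1/80 → 1/100 → 1/125 → 1/160 → 1/200 → 1/250 → 1/320 — 2 2/3 stops shorter (darker).

1/320s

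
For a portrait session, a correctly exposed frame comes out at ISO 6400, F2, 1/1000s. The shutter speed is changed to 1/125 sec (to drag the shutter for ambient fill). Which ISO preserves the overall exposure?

Shutter speed: 1/1000 → 1/500 → 1/250 → 1/125 — 3 stops longer (brighter).
Need 3 stops darker from the ISO: 6400 → 3200 → 1600 → 800.

ISO 800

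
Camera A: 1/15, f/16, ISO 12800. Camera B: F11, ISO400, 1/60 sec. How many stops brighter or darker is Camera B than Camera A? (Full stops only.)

6 stops darker

Aperture: f/16 → f/11 — 1 stop larger aperture (brighter).
Shutter speed: 1/15 → 1/30 → 1/60 — 2 stops faster (darker).
ISO: 12800 → 6400 → 3200 → 1600 → 800 → 400 — 5 stops lower (darker).
Net: +1 −2 −5 = −6 stops.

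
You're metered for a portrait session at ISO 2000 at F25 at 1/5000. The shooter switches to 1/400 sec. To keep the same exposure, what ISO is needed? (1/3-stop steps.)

Shutter speed: 1/5000 → 1/4000 → 1/3200 → 1/2500 → 1/2000 → 1/1600 → 1/1250 → 1/1000 → 1/800 → 1/640 → 1/500 → 1/400 — 3 2/3 stops longer (brighter).
Need 3 2/3 stops darker from the ISO: 2000 → 1600 → 1250 → 1000 → 800 → 640 → 500 → 400 → 320 → 250 → 200 → 160.

ISO 160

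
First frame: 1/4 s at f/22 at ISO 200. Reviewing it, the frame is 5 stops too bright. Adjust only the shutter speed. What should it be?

1/125s

Overexposed by 5 stops → need 5 stops darker.
Shutter speed: 1/4 → 1/8 → 1/15 → 1/30 → 1/60 → 1/125.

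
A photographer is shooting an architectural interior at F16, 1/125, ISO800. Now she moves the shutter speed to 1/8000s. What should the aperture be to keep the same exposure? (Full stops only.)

f/2

Shutter speed: 1/125 → 1/250 → 1/500 → 1/1000 → 1/2000 → 1/4000 → 1/8000 — 6 stops faster (darker).
Need 6 stops brighter from the aperture: f/16 → f/11 → f/8 → f/5.6 → f/4 → f/2.8 → f/2.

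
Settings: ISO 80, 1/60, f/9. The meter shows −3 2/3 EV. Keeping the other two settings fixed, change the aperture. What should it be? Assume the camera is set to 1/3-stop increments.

f/2.5

Underexposed by 3 2/3 stops → need 3 2/3 stops brighter.
Aperture: f/9 → f/8 → f/7.1 → f/6.3 → f/5.6 → f/5 → f/4.5 → f/4 → f/3.5 → f/3.2 → f/2.8 → f/2.5.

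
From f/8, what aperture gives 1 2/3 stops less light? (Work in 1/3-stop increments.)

f/14

Aperture: f/8 → f/9 → f/10 → f/11 → f/13 → f/14 — 1 2/3 stops smaller aperture (darker).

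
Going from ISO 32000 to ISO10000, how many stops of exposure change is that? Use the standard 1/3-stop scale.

32000 → 25600 → 20000 → 16000 → 12800 → 10000 — count the steps: 5 third-stops = 1 2/3 stops.

1 2/3 stops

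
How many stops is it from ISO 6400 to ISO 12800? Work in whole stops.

6400 → 12800 — count the steps: 1 stop.

1 stop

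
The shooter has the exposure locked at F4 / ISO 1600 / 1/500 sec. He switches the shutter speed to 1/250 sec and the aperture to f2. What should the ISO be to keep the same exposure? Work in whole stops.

ISO 200

Shutter speed: 1/500 → 1/250 — 1 stop longer (brighter).
Aperture: f/4 → f/2.8 → f/2 — 2 stops wider (brighter).
Net change so far: 3 stops brighter. Offset with the ISO: 1600 → 800 → 400 → 200.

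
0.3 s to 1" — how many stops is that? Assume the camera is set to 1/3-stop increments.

0.3 → 0.4 → 0.5 → 0.6 → 0.8 → 1 — count the steps: 5 third-stops = 1 2/3 stops.

1 2/3 stops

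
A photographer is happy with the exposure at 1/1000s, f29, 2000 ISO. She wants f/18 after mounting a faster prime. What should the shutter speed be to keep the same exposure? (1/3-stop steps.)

1/2500s

Aperture: f/29 → f/25 → f/22 → f/20 → f/18 — 1 1/3 stops larger aperture (brighter).
Need 1 1/3 stops darker from the shutter speed: 1/1000 → 1/1250 → 1/1600 → 1/2000 → 1/2500.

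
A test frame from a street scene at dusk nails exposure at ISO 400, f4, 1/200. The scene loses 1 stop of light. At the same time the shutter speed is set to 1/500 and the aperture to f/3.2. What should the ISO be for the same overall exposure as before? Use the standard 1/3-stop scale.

ISO 1250

Scene light: 1 stop darker.
Shutter speed: 1/200 → 1/250 → 1/320 → 1/400 → 1/500 — 1 1/3 stops faster (darker).
Aperture: f/4 → f/3.5 → f/3.2 — 2/3 stop larger aperture (brighter).
Net so far: 1 2/3 stops darker. ISO: 400 → 500 → 640 → 800 → 1000 → 1250.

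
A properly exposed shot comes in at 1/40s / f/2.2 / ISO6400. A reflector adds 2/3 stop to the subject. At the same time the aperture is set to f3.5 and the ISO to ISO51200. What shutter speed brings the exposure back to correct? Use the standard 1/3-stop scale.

1/200s

Scene light: 2/3 stop brighter.
Aperture: f/2.2 → f/2.5 → f/2.8 → f/3.2 → f/3.5 — 1 1/3 stops smaller aperture (darker).
ISO: 6400 → 8000 → 10000 → 12800 → 16000 → 20000 → 25600 → 32000 → 40000 → 51200 — 3 stops raised (brighter).
Net so far: 2 1/3 stops brighter. Shutter speed: 1/40 → 1/50 → 1/60 → 1/80 → 1/100 → 1/125 → 1/160 → 1/200.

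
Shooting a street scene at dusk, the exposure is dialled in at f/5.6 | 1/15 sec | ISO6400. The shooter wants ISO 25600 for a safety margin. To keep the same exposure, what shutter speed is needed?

ISO: 6400 → 12800 → 25600 — 2 stops higher (brighter).
Need 2 stops darker from the shutter speed: 1/15 → 1/30 → 1/60.

1/60s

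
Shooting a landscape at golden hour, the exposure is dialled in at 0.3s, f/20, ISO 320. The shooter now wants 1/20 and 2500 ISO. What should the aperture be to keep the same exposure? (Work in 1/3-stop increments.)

f/22

Shutter speed: 0.3 → 1/4 → 1/5 → 1/6 → 1/8 → 1/10 → 1/13 → 1/15 → 1/20 — 2 2/3 stops faster (darker).
ISO: 320 → 400 → 500 → 640 → 800 → 1000 → 1250 → 1600 → 2000 → 2500 — 3 stops raised (brighter).
Net change so far: 1/3 stop brighter. Offset with the aperture: f/20 → f/22.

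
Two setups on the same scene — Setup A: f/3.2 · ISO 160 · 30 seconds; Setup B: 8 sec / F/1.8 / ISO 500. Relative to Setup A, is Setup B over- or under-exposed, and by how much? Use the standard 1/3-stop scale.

1 1/3 stops brighter

Aperture: f/3.2 → f/2.8 → f/2.5 → f/2.2 → f/2 → f/1.8 — 1 2/3 stops larger aperture (brighter).
Shutter speed: 30 → 25 → 20 → 15 → 13 → 10 → 8 — 2 stops faster (darker).
ISO: 160 → 200 → 250 → 320 → 400 → 500 — 1 2/3 stops raised (brighter).
Net: +1 2/3 −2 +1 2/3 = +1 1/3 stops.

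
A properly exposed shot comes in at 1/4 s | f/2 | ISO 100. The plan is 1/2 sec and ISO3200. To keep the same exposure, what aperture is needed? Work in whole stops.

f/16

Shutter speed: 1/4 → 1/2 — 1 stop longer (brighter).
ISO: 100 → 200 → 400 → 800 → 1600 → 3200 — 5 stops higher (brighter).
Net change so far: 6 stops brighter. Offset with the aperture: f/2 → f/2.8 → f/4 → f/5.6 → f/8 → f/11 → f/16.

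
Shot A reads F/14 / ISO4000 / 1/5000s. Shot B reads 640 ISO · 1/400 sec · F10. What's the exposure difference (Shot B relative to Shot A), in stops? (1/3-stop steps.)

Aperture: f/14 → f/13 → f/11 → f/10 — 1 stop wider (brighter).
Shutter speed: 1/5000 → 1/4000 → 1/3200 → 1/2500 → 1/2000 → 1/1600 → 1/1250 → 1/1000 → 1/800 → 1/640 → 1/500 → 1/400 — 3 2/3 stops longer (brighter).
ISO: 4000 → 3200 → 2500 → 2000 → 1600 → 1250 → 1000 → 800 → 640 — 2 2/3 stops dropped (darker).
Net: +1 +3 2/3 −2 2/3 = +2 stops.

2 stops brighter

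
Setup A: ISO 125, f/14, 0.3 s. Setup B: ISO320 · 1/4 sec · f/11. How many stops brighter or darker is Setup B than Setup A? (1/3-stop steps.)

Aperture: f/14 → f/13 → f/11 — 2/3 stop larger aperture (brighter).
Shutter speed: 0.3 → 1/4 — 1/3 stop shorter (darker).
ISO: 125 → 160 → 200 → 250 → 320 — 1 1/3 stops higher (brighter).
Net: +2/3 −1/3 +1 1/3 = +1 2/3 stops.

1 2/3 stops brighter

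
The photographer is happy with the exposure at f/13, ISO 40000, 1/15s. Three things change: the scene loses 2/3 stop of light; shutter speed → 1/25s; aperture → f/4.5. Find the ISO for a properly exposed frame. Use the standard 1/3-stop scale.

ISO 12800

Scene light: 2/3 stop darker.
Shutter speed: 1/15 → 1/20 → 1/25 — 2/3 stop shorter (darker).
Aperture: f/13 → f/11 → f/10 → f/9 → f/8 → f/7.1 → f/6.3 → f/5.6 → f/5 → f/4.5 — 3 stops wider (brighter).
Net so far: 1 2/3 stops brighter. ISO: 40000 → 32000 → 25600 → 20000 → 16000 → 12800.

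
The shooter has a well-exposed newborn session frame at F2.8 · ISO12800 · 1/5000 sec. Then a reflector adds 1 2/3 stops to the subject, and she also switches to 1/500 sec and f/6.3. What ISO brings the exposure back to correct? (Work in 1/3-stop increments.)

ISO 2000

Scene light: 1 2/3 stops brighter.
Shutter speed: 1/5000 → 1/4000 → 1/3200 → 1/2500 → 1/2000 → 1/1600 → 1/1250 → 1/1000 → 1/800 → 1/640 → 1/500 — 3 1/3 stops longer (brighter).
Aperture: f/2.8 → f/3.2 → f/3.5 → f/4 → f/4.5 → f/5 → f/5.6 → f/6.3 — 2 1/3 stops stopped down (darker).
Net so far: 2 2/3 stops brighter. ISO: 12800 → 10000 → 8000 → 6400 → 5000 → 4000 → 3200 → 2500 → 2000.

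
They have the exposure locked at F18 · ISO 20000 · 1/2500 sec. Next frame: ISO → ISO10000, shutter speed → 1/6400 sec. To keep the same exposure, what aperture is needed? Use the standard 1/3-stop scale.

ISO: 20000 → 16000 → 12800 → 10000 — 1 stop lower (darker).
Shutter speed: 1/2500 → 1/3200 → 1/4000 → 1/5000 → 1/6400 — 1 1/3 stops faster (darker).
Net change so far: 2 1/3 stops darker. Offset with the aperture: f/18 → f/16 → f/14 → f/13 → f/11 → f/10 → f/9 → f/8.

f/8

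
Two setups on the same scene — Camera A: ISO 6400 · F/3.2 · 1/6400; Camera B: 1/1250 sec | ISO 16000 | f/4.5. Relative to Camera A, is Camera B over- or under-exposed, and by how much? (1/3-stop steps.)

Aperture: f/3.2 → f/3.5 → f/4 → f/4.5 — 1 stop narrower (darker).
Shutter speed: 1/6400 → 1/5000 → 1/4000 → 1/3200 → 1/2500 → 1/2000 → 1/1600 → 1/1250 — 2 1/3 stops slower (brighter).
ISO: 6400 → 8000 → 10000 → 12800 → 16000 — 1 1/3 stops raised (brighter).
Net: −1 +2 1/3 +1 1/3 = +2 2/3 stops.

2 2/3 stops brighter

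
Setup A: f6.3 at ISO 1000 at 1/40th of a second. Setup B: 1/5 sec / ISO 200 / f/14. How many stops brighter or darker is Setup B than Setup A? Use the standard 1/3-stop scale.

1 2/3 stops darker

Aperture: f/6.3 → f/7.1 → f/8 → f/9 → f/10 → f/11 → f/13 → f/14 — 2 1/3 stops narrower (darker).
Shutter speed: 1/40 → 1/30 → 1/25 → 1/20 → 1/15 → 1/13 → 1/10 → 1/8 → 1/6 → 1/5 — 3 stops slower (brighter).
ISO: 1000 → 800 → 640 → 500 → 400 → 320 → 250 → 200 — 2 1/3 stops dropped (darker).
Net: −2 1/3 +3 −2 1/3 = −1 2/3 stops.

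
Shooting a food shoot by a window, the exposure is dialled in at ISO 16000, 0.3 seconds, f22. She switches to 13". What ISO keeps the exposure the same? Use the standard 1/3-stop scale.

Shutter speed: 0.3 → 0.4 → 0.5 → 0.6 → 0.8 → 1 → 1.3 → 1.6 → 2 → 2.5 → 3.2 → 4 → 5 → 6 → 8 → 10 → 13 — 5 1/3 stops slower (brighter).
Need 5 1/3 stops darker from the ISO: 16000 → 12800 → 10000 → 8000 → 6400 → 5000 → 4000 → 3200 → 2500 → 2000 → 1600 → 1250 → 1000 → 800 → 640 → 500 → 400.

ISO 400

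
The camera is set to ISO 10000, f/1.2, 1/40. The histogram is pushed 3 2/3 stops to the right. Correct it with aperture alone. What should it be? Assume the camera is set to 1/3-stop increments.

Overexposed by 3 2/3 stops → need 3 2/3 stops darker.
Aperture: f/1.2 → f/1.4 → f/1.6 → f/1.8 → f/2 → f/2.2 → f/2.5 → f/2.8 → f/3.2 → f/3.5 → f/4 → f/4.5.

f/4.5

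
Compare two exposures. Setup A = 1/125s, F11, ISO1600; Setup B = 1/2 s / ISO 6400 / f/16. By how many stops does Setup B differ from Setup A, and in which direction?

Aperture: f/11 → f/16 — 1 stop narrower (darker).
Shutter speed: 1/125 → 1/60 → 1/30 → 1/15 → 1/8 → 1/4 → 1/2 — 6 stops longer (brighter).
ISO: 1600 → 3200 → 6400 — 2 stops raised (brighter).
Net: −1 +6 +2 = +7 stops.

7 stops brighter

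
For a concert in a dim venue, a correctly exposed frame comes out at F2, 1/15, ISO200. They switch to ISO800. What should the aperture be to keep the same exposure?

f/4

ISO: 200 → 400 → 800 — 2 stops higher (brighter).
Need 2 stops darker from the aperture: f/2 → f/2.8 → f/4.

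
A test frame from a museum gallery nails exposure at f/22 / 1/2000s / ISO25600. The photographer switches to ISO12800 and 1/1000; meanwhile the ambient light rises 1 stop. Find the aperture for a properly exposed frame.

f/32

Scene light: 1 stop brighter.
ISO: 25600 → 12800 — 1 stop dropped (darker).
Shutter speed: 1/2000 → 1/1000 — 1 stop slower (brighter).
Net so far: 1 stop brighter. Aperture: f/22 → f/32.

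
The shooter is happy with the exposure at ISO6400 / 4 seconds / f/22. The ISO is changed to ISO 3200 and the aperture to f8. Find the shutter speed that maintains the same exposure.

ISO: 6400 → 3200 — 1 stop lower (darker).
Aperture: f/22 → f/16 → f/11 → f/8 — 3 stops larger aperture (brighter).
Net change so far: 2 stops brighter. Offset with the shutter speed: 4 → 2 → 1.

1 s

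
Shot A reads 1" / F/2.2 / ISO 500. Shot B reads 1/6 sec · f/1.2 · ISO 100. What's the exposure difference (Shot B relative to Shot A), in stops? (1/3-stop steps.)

Aperture: f/2.2 → f/2 → f/1.8 → f/1.6 → f/1.4 → f/1.2 — 1 2/3 stops larger aperture (brighter).
Shutter speed: 1 → 0.8 → 0.6 → 0.5 → 0.4 → 0.3 → 1/4 → 1/5 → 1/6 — 2 2/3 stops shorter (darker).
ISO: 500 → 400 → 320 → 250 → 200 → 160 → 125 → 100 — 2 1/3 stops lower (darker).
Net: +1 2/3 −2 2/3 −2 1/3 = −3 1/3 stops.

3 1/3 stops darker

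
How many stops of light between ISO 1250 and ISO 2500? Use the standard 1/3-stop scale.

1 stop

1250 → 1600 → 2000 → 2500 — count the steps: 3 third-stops = 1 stop.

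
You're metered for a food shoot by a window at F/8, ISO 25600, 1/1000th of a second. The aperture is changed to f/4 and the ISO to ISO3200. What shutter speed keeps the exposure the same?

Aperture: f/8 → f/5.6 → f/4 — 2 stops larger aperture (brighter).
ISO: 25600 → 12800 → 6400 → 3200 — 3 stops lower (darker).
Net change so far: 1 stop darker. Offset with the shutter speed: 1/1000 → 1/500.

1/500s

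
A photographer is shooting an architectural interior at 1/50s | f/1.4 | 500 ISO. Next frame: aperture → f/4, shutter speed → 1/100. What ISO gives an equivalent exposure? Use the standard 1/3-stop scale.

ISO 8000

Aperture: f/1.4 → f/1.6 → f/1.8 → f/2 → f/2.2 → f/2.5 → f/2.8 → f/3.2 → f/3.5 → f/4 — 3 stops stopped down (darker).
Shutter speed: 1/50 → 1/60 → 1/80 → 1/100 — 1 stop shorter (darker).
Net change so far: 4 stops darker. Offset with the ISO: 500 → 640 → 800 → 1000 → 1250 → 1600 → 2000 → 2500 → 3200 → 4000 → 5000 → 6400 → 8000.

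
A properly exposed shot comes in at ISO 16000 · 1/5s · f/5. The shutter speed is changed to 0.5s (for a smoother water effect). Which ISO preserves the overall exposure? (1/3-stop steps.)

ISO 6400

Shutter speed: 1/5 → 1/4 → 0.3 → 0.4 → 0.5 — 1 1/3 stops slower (brighter).
Need 1 1/3 stops darker from the ISO: 16000 → 12800 → 10000 → 8000 → 6400.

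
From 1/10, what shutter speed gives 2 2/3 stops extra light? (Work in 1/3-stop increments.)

Shutter speed: 1/10 → 1/8 → 1/6 → 1/5 → 1/4 → 0.3 → 0.4 → 0.5 → 0.6 — 2 2/3 stops slower (brighter).

0.6 s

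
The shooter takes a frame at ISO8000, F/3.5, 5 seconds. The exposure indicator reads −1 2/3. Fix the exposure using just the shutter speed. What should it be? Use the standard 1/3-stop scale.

15 s

Underexposed by 1 2/3 stops → need 1 2/3 stops brighter.
Shutter speed: 5 → 6 → 8 → 10 → 13 → 15.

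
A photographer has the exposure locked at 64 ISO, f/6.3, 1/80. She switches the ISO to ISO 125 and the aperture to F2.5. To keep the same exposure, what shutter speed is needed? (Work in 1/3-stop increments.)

1/1000s

ISO: 64 → 80 → 100 → 125 — 1 stop higher (brighter).
Aperture: f/6.3 → f/5.6 → f/5 → f/4.5 → f/4 → f/3.5 → f/3.2 → f/2.8 → f/2.5 — 2 2/3 stops wider (brighter).
Net change so far: 3 2/3 stops brighter. Offset with the shutter speed: 1/80 → 1/100 → 1/125 → 1/160 → 1/200 → 1/250 → 1/320 → 1/400 → 1/500 → 1/640 → 1/800 → 1/1000.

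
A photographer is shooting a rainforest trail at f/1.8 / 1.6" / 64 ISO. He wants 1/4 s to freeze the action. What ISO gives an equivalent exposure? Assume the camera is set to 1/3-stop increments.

Shutter speed: 1.6 → 1.3 → 1 → 0.8 → 0.6 → 0.5 → 0.4 → 0.3 → 1/4 — 2 2/3 stops faster (darker).
Need 2 2/3 stops brighter from the ISO: 64 → 80 → 100 → 125 → 160 → 200 → 250 → 320 → 400.

ISO 400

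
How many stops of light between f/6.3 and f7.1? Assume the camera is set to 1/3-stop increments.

f/6.3 → f/7.1 — count the steps: 1 third-stops = 1/3 stop.

1/3 stop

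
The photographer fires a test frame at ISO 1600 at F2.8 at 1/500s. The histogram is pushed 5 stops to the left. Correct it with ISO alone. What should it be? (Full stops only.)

Underexposed by 5 stops → need 5 stops brighter.
ISO: 1600 → 3200 → 6400 → 12800 → 25600 → 51200.

ISO 51200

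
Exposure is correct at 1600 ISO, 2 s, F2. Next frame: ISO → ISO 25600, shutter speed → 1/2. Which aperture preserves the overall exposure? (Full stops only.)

ISO: 1600 → 3200 → 6400 → 12800 → 25600 — 4 stops higher (brighter).
Shutter speed: 2 → 1 → 1/2 — 2 stops faster (darker).
Net change so far: 2 stops brighter. Offset with the aperture: f/2 → f/2.8 → f/4.

f/4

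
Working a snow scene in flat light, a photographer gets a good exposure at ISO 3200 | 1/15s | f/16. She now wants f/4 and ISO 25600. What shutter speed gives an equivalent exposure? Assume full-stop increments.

1/2000s

Aperture: f/16 → f/11 → f/8 → f/5.6 → f/4 — 4 stops wider (brighter).
ISO: 3200 → 6400 → 12800 → 25600 — 3 stops raised (brighter).
Net change so far: 7 stops brighter. Offset with the shutter speed: 1/15 → 1/30 → 1/60 → 1/125 → 1/250 → 1/500 → 1/1000 → 1/2000.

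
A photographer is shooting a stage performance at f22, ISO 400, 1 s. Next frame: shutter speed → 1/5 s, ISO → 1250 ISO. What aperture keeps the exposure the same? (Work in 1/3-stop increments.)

f/18

Shutter speed: 1 → 0.8 → 0.6 → 0.5 → 0.4 → 0.3 → 1/4 → 1/5 — 2 1/3 stops faster (darker).
ISO: 400 → 500 → 640 → 800 → 1000 → 1250 — 1 2/3 stops higher (brighter).
Net change so far: 2/3 stop darker. Offset with the aperture: f/22 → f/20 → f/18.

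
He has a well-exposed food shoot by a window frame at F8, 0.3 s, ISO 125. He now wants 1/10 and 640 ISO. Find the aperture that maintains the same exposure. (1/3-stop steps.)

f/10

Shutter speed: 0.3 → 1/4 → 1/5 → 1/6 → 1/8 → 1/10 — 1 2/3 stops faster (darker).
ISO: 125 → 160 → 200 → 250 → 320 → 400 → 500 → 640 — 2 1/3 stops raised (brighter).
Net change so far: 2/3 stop brighter. Offset with the aperture: f/8 → f/9 → f/10.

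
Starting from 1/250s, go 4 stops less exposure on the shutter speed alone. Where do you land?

Shutter speed: 1/250 → 1/500 → 1/1000 → 1/2000 → 1/4000 — 4 stops faster (darker).

1/4000s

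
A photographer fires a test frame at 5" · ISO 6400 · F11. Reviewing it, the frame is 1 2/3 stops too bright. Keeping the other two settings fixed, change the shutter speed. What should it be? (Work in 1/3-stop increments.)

Overexposed by 1 2/3 stops → need 1 2/3 stops darker.
Shutter speed: 5 → 4 → 3.2 → 2.5 → 2 → 1.6.

1.6 s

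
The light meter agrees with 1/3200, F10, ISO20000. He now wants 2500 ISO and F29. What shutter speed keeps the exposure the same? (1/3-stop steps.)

ISO: 20000 → 16000 → 12800 → 10000 → 8000 → 6400 → 5000 → 4000 → 3200 → 2500 — 3 stops lower (darker).
Aperture: f/10 → f/11 → f/13 → f/14 → f/16 → f/18 → f/20 → f/22 → f/25 → f/29 — 3 stops smaller aperture (darker).
Net change so far: 6 stops darker. Offset with the shutter speed: 1/3200 → 1/2500 → 1/2000 → 1/1600 → 1/1250 → 1/1000 → 1/800 → 1/640 → 1/500 → 1/400 → 1/320 → 1/250 → 1/200 → 1/160 → 1/125 → 1/100 → 1/80 → 1/60 → 1/50.

1/50s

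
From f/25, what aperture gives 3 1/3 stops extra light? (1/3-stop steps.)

f/8

Aperture: f/25 → f/22 → f/20 → f/18 → f/16 → f/14 → f/13 → f/11 → f/10 → f/9 → f/8 — 3 1/3 stops wider (brighter).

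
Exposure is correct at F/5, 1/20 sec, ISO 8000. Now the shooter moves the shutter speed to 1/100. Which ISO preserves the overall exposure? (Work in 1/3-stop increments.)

Shutter speed: 1/20 → 1/25 → 1/30 → 1/40 → 1/50 → 1/60 → 1/80 → 1/100 — 2 1/3 stops shorter (darker).
Need 2 1/3 stops brighter from the ISO: 8000 → 10000 → 12800 → 16000 → 20000 → 25600 → 32000 → 40000.

ISO 40000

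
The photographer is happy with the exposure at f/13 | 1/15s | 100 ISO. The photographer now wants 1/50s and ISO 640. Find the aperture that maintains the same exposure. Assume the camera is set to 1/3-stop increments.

Shutter speed: 1/15 → 1/20 → 1/25 → 1/30 → 1/40 → 1/50 — 1 2/3 stops faster (darker).
ISO: 100 → 125 → 160 → 200 → 250 → 320 → 400 → 500 → 640 — 2 2/3 stops higher (brighter).
Net change so far: 1 stop brighter. Offset with the aperture: f/13 → f/14 → f/16 → f/18.

f/18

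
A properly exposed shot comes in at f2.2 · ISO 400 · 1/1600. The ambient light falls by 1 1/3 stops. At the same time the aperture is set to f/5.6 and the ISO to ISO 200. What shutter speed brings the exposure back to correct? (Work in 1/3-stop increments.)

1/50s

Scene light: 1 1/3 stops darker.
Aperture: f/2.2 → f/2.5 → f/2.8 → f/3.2 → f/3.5 → f/4 → f/4.5 → f/5 → f/5.6 — 2 2/3 stops narrower (darker).
ISO: 400 → 320 → 250 → 200 — 1 stop lower (darker).
Net so far: 5 stops darker. Shutter speed: 1/1600 → 1/1250 → 1/1000 → 1/800 → 1/640 → 1/500 → 1/400 → 1/320 → 1/250 → 1/200 → 1/160 → 1/125 → 1/100 → 1/80 → 1/60 → 1/50.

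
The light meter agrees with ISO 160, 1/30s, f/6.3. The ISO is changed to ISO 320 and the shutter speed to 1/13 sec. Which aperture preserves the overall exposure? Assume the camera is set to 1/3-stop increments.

ISO: 160 → 200 → 250 → 320 — 1 stop raised (brighter).
Shutter speed: 1/30 → 1/25 → 1/20 → 1/15 → 1/13 — 1 1/3 stops slower (brighter).
Net change so far: 2 1/3 stops brighter. Offset with the aperture: f/6.3 → f/7.1 → f/8 → f/9 → f/10 → f/11 → f/13 → f/14.

f/14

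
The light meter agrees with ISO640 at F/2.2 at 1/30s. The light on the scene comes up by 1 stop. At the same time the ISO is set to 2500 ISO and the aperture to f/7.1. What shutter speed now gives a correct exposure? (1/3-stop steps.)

Scene light: 1 stop brighter.
ISO: 640 → 800 → 1000 → 1250 → 1600 → 2000 → 2500 — 2 stops raised (brighter).
Aperture: f/2.2 → f/2.5 → f/2.8 → f/3.2 → f/3.5 → f/4 → f/4.5 → f/5 → f/5.6 → f/6.3 → f/7.1 — 3 1/3 stops smaller aperture (darker).
Net so far: 1/3 stop darker. Shutter speed: 1/30 → 1/25.

1/25s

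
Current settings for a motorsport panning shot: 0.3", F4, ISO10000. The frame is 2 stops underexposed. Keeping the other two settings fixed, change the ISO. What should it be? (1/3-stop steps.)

Underexposed by 2 stops → need 2 stops brighter.
ISO: 10000 → 12800 → 16000 → 20000 → 25600 → 32000 → 40000.

ISO 40000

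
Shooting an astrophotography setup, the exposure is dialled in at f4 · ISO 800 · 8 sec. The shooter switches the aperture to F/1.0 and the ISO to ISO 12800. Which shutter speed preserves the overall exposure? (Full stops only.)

1/30s

Aperture: f/4 → f/2.8 → f/2 → f/1.4 → f/1.0 — 4 stops wider (brighter).
ISO: 800 → 1600 → 3200 → 6400 → 12800 — 4 stops raised (brighter).
Net change so far: 8 stops brighter. Offset with the shutter speed: 8 → 4 → 2 → 1 → 1/2 → 1/4 → 1/8 → 1/15 → 1/30.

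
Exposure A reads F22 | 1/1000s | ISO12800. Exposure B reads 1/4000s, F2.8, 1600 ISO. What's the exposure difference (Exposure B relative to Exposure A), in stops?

Aperture: f/22 → f/16 → f/11 → f/8 → f/5.6 → f/4 → f/2.8 — 6 stops opened up (brighter).
Shutter speed: 1/1000 → 1/2000 → 1/4000 — 2 stops faster (darker).
ISO: 12800 → 6400 → 3200 → 1600 — 3 stops lower (darker).
Net: +6 −2 −3 = +1 stop.

1 stop brighter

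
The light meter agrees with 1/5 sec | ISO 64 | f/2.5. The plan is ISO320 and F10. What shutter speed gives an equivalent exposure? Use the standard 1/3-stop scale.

ISO: 64 → 80 → 100 → 125 → 160 → 200 → 250 → 320 — 2 1/3 stops higher (brighter).
Aperture: f/2.5 → f/2.8 → f/3.2 → f/3.5 → f/4 → f/4.5 → f/5 → f/5.6 → f/6.3 → f/7.1 → f/8 → f/9 → f/10 — 4 stops smaller aperture (darker).
Net change so far: 1 2/3 stops darker. Offset with the shutter speed: 1/5 → 1/4 → 0.3 → 0.4 → 0.5 → 0.6.

0.6 s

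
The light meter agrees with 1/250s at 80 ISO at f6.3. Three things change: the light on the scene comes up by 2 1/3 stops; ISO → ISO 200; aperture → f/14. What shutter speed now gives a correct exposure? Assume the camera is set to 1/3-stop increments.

Scene light: 2 1/3 stops brighter.
ISO: 80 → 100 → 125 → 160 → 200 — 1 1/3 stops higher (brighter).
Aperture: f/6.3 → f/7.1 → f/8 → f/9 → f/10 → f/11 → f/13 → f/14 — 2 1/3 stops narrower (darker).
Net so far: 1 1/3 stops brighter. Shutter speed: 1/250 → 1/320 → 1/400 → 1/500 → 1/640.

1/640s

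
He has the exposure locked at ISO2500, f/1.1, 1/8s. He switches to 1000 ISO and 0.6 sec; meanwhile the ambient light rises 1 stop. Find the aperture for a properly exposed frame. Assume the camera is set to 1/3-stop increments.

Scene light: 1 stop brighter.
ISO: 2500 → 2000 → 1600 → 1250 → 1000 — 1 1/3 stops lower (darker).
Shutter speed: 1/8 → 1/6 → 1/5 → 1/4 → 0.3 → 0.4 → 0.5 → 0.6 — 2 1/3 stops longer (brighter).
Net so far: 2 stops brighter. Aperture: f/1.1 → f/1.2 → f/1.4 → f/1.6 → f/1.8 → f/2 → f/2.2.

f/2.2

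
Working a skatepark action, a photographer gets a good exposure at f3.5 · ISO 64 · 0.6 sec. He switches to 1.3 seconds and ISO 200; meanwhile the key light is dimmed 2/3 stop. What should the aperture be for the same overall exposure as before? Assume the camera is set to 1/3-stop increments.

f/7.1

Scene light: 2/3 stop darker.
Shutter speed: 0.6 → 0.8 → 1 → 1.3 — 1 stop slower (brighter).
ISO: 64 → 80 → 100 → 125 → 160 → 200 — 1 2/3 stops raised (brighter).
Net so far: 2 stops brighter. Aperture: f/3.5 → f/4 → f/4.5 → f/5 → f/5.6 → f/6.3 → f/7.1.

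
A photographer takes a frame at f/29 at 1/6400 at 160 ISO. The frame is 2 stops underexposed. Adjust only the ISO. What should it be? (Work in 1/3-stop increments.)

Underexposed by 2 stops → need 2 stops brighter.
ISO: 160 → 200 → 250 → 320 → 400 → 500 → 640.

ISO 640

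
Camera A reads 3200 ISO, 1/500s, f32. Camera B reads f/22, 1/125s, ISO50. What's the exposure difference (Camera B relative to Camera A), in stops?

Aperture: f/32 → f/22 — 1 stop wider (brighter).
Shutter speed: 1/500 → 1/250 → 1/125 — 2 stops longer (brighter).
ISO: 3200 → 1600 → 800 → 400 → 200 → 100 → 50 — 6 stops lower (darker).
Net: +1 +2 −6 = −3 stops.

3 stops darker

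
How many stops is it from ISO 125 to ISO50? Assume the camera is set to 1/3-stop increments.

1 1/3 stops

125 → 100 → 80 → 64 → 50 — count the steps: 4 third-stops = 1 1/3 stops.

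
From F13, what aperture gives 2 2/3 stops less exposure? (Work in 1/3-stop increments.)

Aperture: f/13 → f/14 → f/16 → f/18 → f/20 → f/22 → f/25 → f/29 → f/32 — 2 2/3 stops stopped down (darker).

f/32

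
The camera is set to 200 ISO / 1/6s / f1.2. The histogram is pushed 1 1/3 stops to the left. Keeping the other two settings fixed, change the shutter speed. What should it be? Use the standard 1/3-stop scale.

0.4 s

Underexposed by 1 1/3 stops → need 1 1/3 stops brighter.
Shutter speed: 1/6 → 1/5 → 1/4 → 0.3 → 0.4.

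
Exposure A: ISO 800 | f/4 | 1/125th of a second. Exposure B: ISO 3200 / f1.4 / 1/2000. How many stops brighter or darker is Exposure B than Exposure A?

1 stop brighter

Aperture: f/4 → f/2.8 → f/2 → f/1.4 — 3 stops wider (brighter).
Shutter speed: 1/125 → 1/250 → 1/500 → 1/1000 → 1/2000 — 4 stops faster (darker).
ISO: 800 → 1600 → 3200 — 2 stops higher (brighter).
Net: +3 −4 +2 = +1 stop.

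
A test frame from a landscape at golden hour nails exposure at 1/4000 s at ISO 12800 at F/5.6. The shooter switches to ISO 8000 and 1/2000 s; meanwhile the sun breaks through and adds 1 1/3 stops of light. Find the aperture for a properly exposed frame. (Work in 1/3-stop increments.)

Scene light: 1 1/3 stops brighter.
ISO: 12800 → 10000 → 8000 — 2/3 stop lower (darker).
Shutter speed: 1/4000 → 1/3200 → 1/2500 → 1/2000 — 1 stop longer (brighter).
Net so far: 1 2/3 stops brighter. Aperture: f/5.6 → f/6.3 → f/7.1 → f/8 → f/9 → f/10.

f/10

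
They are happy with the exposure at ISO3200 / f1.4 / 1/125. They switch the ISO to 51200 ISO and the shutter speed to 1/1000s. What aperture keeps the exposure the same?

f/2

ISO: 3200 → 6400 → 12800 → 25600 → 51200 — 4 stops raised (brighter).
Shutter speed: 1/125 → 1/250 → 1/500 → 1/1000 — 3 stops faster (darker).
Net change so far: 1 stop brighter. Offset with the aperture: f/1.4 → f/2.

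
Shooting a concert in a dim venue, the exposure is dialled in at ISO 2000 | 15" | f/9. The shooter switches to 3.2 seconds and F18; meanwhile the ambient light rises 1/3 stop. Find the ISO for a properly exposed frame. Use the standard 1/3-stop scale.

Scene light: 1/3 stop brighter.
Shutter speed: 15 → 13 → 10 → 8 → 6 → 5 → 4 → 3.2 — 2 1/3 stops shorter (darker).
Aperture: f/9 → f/10 → f/11 → f/13 → f/14 → f/16 → f/18 — 2 stops narrower (darker).
Net so far: 4 stops darker. ISO: 2000 → 2500 → 3200 → 4000 → 5000 → 6400 → 8000 → 10000 → 12800 → 16000 → 20000 → 25600 → 32000.

ISO 32000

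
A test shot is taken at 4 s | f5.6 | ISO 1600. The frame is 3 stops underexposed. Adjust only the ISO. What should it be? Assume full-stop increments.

Underexposed by 3 stops → need 3 stops brighter.
ISO: 1600 → 3200 → 6400 → 12800.

ISO 12800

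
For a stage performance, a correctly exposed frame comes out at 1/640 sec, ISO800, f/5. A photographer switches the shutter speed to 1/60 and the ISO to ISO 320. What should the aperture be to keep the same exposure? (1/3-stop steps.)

Shutter speed: 1/640 → 1/500 → 1/400 → 1/320 → 1/250 → 1/200 → 1/160 → 1/125 → 1/100 → 1/80 → 1/60 — 3 1/3 stops longer (brighter).
ISO: 800 → 640 → 500 → 400 → 320 — 1 1/3 stops lower (darker).
Net change so far: 2 stops brighter. Offset with the aperture: f/5 → f/5.6 → f/6.3 → f/7.1 → f/8 → f/9 → f/10.

f/10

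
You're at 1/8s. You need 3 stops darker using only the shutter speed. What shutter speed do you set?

Shutter speed: 1/8 → 1/15 → 1/30 → 1/60 — 3 stops faster (darker).

1/60s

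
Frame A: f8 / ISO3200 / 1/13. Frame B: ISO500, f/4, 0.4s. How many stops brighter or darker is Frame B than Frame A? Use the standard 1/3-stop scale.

Aperture: f/8 → f/7.1 → f/6.3 → f/5.6 → f/5 → f/4.5 → f/4 — 2 stops wider (brighter).
Shutter speed: 1/13 → 1/10 → 1/8 → 1/6 → 1/5 → 1/4 → 0.3 → 0.4 — 2 1/3 stops longer (brighter).
ISO: 3200 → 2500 → 2000 → 1600 → 1250 → 1000 → 800 → 640 → 500 — 2 2/3 stops lower (darker).
Net: +2 +2 1/3 −2 2/3 = +1 2/3 stops.

1 2/3 stops brighter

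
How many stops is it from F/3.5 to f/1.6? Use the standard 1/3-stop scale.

2 1/3 stops

f/3.5 → f/3.2 → f/2.8 → f/2.5 → f/2.2 → f/2 → f/1.8 → f/1.6 — count the steps: 7 third-stops = 2 1/3 stops.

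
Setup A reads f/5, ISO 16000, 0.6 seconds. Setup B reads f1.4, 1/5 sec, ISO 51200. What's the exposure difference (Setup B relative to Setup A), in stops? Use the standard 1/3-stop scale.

3 2/3 stops brighter

Aperture: f/5 → f/4.5 → f/4 → f/3.5 → f/3.2 → f/2.8 → f/2.5 → f/2.2 → f/2 → f/1.8 → f/1.6 → f/1.4 — 3 2/3 stops opened up (brighter).
Shutter speed: 0.6 → 0.5 → 0.4 → 0.3 → 1/4 → 1/5 — 1 2/3 stops shorter (darker).
ISO: 16000 → 20000 → 25600 → 32000 → 40000 → 51200 — 1 2/3 stops raised (brighter).
Net: +3 2/3 −1 2/3 +1 2/3 = +3 2/3 stops.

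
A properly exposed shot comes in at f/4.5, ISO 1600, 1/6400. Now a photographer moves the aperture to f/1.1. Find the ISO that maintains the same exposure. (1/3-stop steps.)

ISO 100

Aperture: f/4.5 → f/4 → f/3.5 → f/3.2 → f/2.8 → f/2.5 → f/2.2 → f/2 → f/1.8 → f/1.6 → f/1.4 → f/1.2 → f/1.1 — 4 stops wider (brighter).
Need 4 stops darker from the ISO: 1600 → 1250 → 1000 → 800 → 640 → 500 → 400 → 320 → 250 → 200 → 160 → 125 → 100.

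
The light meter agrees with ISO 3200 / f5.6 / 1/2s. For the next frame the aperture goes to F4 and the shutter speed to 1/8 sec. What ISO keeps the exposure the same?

Aperture: f/5.6 → f/4 — 1 stop opened up (brighter).
Shutter speed: 1/2 → 1/4 → 1/8 — 2 stops faster (darker).
Net change so far: 1 stop darker. Offset with the ISO: 3200 → 6400.

ISO 6400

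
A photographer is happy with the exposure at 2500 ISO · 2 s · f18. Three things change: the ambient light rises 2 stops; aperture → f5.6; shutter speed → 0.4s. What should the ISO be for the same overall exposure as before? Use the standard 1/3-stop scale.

ISO 320

Scene light: 2 stops brighter.
Aperture: f/18 → f/16 → f/14 → f/13 → f/11 → f/10 → f/9 → f/8 → f/7.1 → f/6.3 → f/5.6 — 3 1/3 stops wider (brighter).
Shutter speed: 2 → 1.6 → 1.3 → 1 → 0.8 → 0.6 → 0.5 → 0.4 — 2 1/3 stops faster (darker).
Net so far: 3 stops brighter. ISO: 2500 → 2000 → 1600 → 1250 → 1000 → 800 → 640 → 500 → 400 → 320.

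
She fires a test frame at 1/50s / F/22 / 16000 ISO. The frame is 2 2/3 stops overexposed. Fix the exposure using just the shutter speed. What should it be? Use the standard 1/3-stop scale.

Overexposed by 2 2/3 stops → need 2 2/3 stops darker.
Shutter speed: 1/50 → 1/60 → 1/80 → 1/100 → 1/125 → 1/160 → 1/200 → 1/250 → 1/320.

1/320s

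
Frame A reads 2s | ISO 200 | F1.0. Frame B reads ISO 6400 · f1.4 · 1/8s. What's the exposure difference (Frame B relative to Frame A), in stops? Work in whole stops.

Aperture: f/1.0 → f/1.4 — 1 stop narrower (darker).
Shutter speed: 2 → 1 → 1/2 → 1/4 → 1/8 — 4 stops shorter (darker).
ISO: 200 → 400 → 800 → 1600 → 3200 → 6400 — 5 stops higher (brighter).
Net: −1 −4 +5 = 0 stops.

same exposure (0 stops)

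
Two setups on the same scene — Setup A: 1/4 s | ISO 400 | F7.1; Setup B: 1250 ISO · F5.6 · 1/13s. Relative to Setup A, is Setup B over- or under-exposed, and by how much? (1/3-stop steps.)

Aperture: f/7.1 → f/6.3 → f/5.6 — 2/3 stop wider (brighter).
Shutter speed: 1/4 → 1/5 → 1/6 → 1/8 → 1/10 → 1/13 — 1 2/3 stops shorter (darker).
ISO: 400 → 500 → 640 → 800 → 1000 → 1250 — 1 2/3 stops raised (brighter).
Net: +2/3 −1 2/3 +1 2/3 = +2/3 stops.

2/3 stop brighter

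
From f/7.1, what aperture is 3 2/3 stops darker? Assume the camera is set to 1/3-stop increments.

Aperture: f/7.1 → f/8 → f/9 → f/10 → f/11 → f/13 → f/14 → f/16 → f/18 → f/20 → f/22 → f/25 — 3 2/3 stops stopped down (darker).

f/25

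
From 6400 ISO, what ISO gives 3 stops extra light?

ISO 51200

ISO: 6400 → 12800 → 25600 → 51200 — 3 stops higher (brighter).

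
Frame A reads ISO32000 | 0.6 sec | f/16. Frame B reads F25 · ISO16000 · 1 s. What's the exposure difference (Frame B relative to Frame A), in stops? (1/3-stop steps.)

1 2/3 stops darker

Aperture: f/16 → f/18 → f/20 → f/22 → f/25 — 1 1/3 stops stopped down (darker).
Shutter speed: 0.6 → 0.8 → 1 — 2/3 stop longer (brighter).
ISO: 32000 → 25600 → 20000 → 16000 — 1 stop lower (darker).
Net: −1 1/3 +2/3 −1 = −1 2/3 stops.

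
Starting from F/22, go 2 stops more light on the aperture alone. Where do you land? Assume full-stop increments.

Aperture: f/22 → f/16 → f/11 — 2 stops opened up (brighter).

f/11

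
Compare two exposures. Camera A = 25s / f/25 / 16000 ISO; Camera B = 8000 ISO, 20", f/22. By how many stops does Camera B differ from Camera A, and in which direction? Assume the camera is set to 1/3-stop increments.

Aperture: f/25 → f/22 — 1/3 stop larger aperture (brighter).
Shutter speed: 25 → 20 — 1/3 stop shorter (darker).
ISO: 16000 → 12800 → 10000 → 8000 — 1 stop lower (darker).
Net: +1/3 −1/3 −1 = −1 stop.

1 stop darker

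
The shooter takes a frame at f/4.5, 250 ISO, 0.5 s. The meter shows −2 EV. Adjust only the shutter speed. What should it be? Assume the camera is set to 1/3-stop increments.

2 s

Underexposed by 2 stops → need 2 stops brighter.
Shutter speed: 0.5 → 0.6 → 0.8 → 1 → 1.3 → 1.6 → 2.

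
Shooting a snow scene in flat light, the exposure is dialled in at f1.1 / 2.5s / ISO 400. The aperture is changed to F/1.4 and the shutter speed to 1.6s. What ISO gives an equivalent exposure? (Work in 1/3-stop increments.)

Aperture: f/1.1 → f/1.2 → f/1.4 — 2/3 stop stopped down (darker).
Shutter speed: 2.5 → 2 → 1.6 — 2/3 stop faster (darker).
Net change so far: 1 1/3 stops darker. Offset with the ISO: 400 → 500 → 640 → 800 → 1000.

ISO 1000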